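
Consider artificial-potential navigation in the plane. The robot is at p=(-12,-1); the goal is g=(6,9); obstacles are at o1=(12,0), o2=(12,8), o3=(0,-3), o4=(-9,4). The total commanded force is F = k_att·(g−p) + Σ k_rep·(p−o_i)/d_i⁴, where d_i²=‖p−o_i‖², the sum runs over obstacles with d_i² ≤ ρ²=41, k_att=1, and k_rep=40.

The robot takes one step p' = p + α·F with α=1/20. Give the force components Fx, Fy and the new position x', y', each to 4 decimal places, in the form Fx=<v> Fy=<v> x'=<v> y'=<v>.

Fx=17.8962 Fy=9.8270 x'=-11.1052 y'=-0.5087

F_att = 1·(g−p) = 1·(18,10) = (18.0000,10.0000)
o1: d²=577 > ρ²=41 → inactive
o2: d²=657 > ρ²=41 → inactive
o3: d²=148 > ρ²=41 → inactive
o4: d²=34 ≤ ρ²=41; F_rep = 40·(-3,-5)/34² = (-0.1038,-0.1730)
F = F_att + ΣF_rep = (17.8962,9.8270)
p' = p + 1/20·F = (-11.1052,-0.5087)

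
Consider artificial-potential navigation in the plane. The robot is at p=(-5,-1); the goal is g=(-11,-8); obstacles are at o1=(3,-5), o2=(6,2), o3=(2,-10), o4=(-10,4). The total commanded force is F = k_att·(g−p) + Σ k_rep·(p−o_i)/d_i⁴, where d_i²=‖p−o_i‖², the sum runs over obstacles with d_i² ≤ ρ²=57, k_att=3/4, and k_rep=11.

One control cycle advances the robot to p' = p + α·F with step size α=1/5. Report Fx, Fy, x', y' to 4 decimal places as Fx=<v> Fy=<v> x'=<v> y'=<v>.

Fx=-4.4780 Fy=-5.2720 x'=-5.8956 y'=-2.0544

F_att = 3/4·(g−p) = 3/4·(-6,-7) = (-4.5000,-5.2500)
o1: d²=80 > ρ²=57 → inactive
o2: d²=130 > ρ²=57 → inactive
o3: d²=130 > ρ²=57 → inactive
o4: d²=50 ≤ ρ²=57; F_rep = 11·(5,-5)/50² = (0.0220,-0.0220)
F = F_att + ΣF_rep = (-4.4780,-5.2720)
p' = p + 1/5·F = (-5.8956,-2.0544)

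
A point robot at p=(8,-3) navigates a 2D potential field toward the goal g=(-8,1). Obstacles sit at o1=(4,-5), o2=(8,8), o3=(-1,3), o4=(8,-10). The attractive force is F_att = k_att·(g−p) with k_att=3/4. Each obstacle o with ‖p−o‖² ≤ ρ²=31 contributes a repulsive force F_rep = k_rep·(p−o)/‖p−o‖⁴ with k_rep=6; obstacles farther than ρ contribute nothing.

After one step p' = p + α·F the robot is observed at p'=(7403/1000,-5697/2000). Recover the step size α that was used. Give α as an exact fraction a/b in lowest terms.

F_att = 3/4·(g−p) = 3/4·(-16,4) = (-12.0000,3.0000)
o1: d²=20 ≤ ρ²=31; F_rep = 6·(4,2)/20² = (0.0600,0.0300)
o2: d²=121 > ρ²=31 → inactive
o3: d²=117 > ρ²=31 → inactive
o4: d²=49 > ρ²=31 → inactive
F = F_att + ΣF_rep = (-11.9400,3.0300)
Δp = p'−p = (-0.5970,0.1515); α = Δx/Fx = (-597/1000) / (-597/50) = 1/20
check: Δy/Fy = (303/2000) / (303/100) = 1/20 ✓

α = 1/20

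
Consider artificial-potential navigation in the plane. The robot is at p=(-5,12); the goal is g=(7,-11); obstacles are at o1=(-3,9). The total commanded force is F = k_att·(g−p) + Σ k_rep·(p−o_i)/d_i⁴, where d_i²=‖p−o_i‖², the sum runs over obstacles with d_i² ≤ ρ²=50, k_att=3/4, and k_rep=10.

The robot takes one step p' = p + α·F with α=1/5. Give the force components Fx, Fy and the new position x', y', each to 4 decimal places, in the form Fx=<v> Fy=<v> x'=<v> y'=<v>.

F_att = 3/4·(g−p) = 3/4·(12,-23) = (9.0000,-17.2500)
o1: d²=13 ≤ ρ²=50; F_rep = 10·(-2,3)/13² = (-0.1183,0.1775)
F = F_att + ΣF_rep = (8.8817,-17.0725)
p' = p + 1/5·F = (-3.2237,8.5855)

Fx=8.8817 Fy=-17.0725 x'=-3.2237 y'=8.5855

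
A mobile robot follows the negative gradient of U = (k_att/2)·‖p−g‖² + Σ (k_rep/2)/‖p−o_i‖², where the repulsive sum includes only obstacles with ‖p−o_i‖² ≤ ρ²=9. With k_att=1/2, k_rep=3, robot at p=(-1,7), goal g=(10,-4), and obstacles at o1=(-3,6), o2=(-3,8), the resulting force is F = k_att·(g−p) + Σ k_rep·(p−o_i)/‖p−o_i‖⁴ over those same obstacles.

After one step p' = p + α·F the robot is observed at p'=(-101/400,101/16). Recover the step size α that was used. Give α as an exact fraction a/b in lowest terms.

F_att = 1/2·(g−p) = 1/2·(11,-11) = (5.5000,-5.5000)
o1: d²=5 ≤ ρ²=9; F_rep = 3·(2,1)/5² = (0.2400,0.1200)
o2: d²=5 ≤ ρ²=9; F_rep = 3·(2,-1)/5² = (0.2400,-0.1200)
F = F_att + ΣF_rep = (5.9800,-5.5000)
Δp = p'−p = (0.7475,-0.6875); α = Δx/Fx = (299/400) / (299/50) = 1/8
check: Δy/Fy = (-11/16) / (-11/2) = 1/8 ✓

α = 1/8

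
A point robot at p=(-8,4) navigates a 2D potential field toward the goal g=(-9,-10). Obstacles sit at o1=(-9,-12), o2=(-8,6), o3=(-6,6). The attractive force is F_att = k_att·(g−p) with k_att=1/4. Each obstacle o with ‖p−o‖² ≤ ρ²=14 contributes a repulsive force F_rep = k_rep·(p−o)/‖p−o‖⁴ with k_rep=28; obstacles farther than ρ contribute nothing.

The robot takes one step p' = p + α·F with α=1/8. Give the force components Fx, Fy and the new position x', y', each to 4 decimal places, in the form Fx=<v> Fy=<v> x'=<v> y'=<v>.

Fx=-1.1250 Fy=-7.8750 x'=-8.1406 y'=3.0156

F_att = 1/4·(g−p) = 1/4·(-1,-14) = (-0.2500,-3.5000)
o1: d²=257 > ρ²=14 → inactive
o2: d²=4 ≤ ρ²=14; F_rep = 28·(0,-2)/4² = (0.0000,-3.5000)
o3: d²=8 ≤ ρ²=14; F_rep = 28·(-2,-2)/8² = (-0.8750,-0.8750)
F = F_att + ΣF_rep = (-1.1250,-7.8750)
p' = p + 1/8·F = (-8.1406,3.0156)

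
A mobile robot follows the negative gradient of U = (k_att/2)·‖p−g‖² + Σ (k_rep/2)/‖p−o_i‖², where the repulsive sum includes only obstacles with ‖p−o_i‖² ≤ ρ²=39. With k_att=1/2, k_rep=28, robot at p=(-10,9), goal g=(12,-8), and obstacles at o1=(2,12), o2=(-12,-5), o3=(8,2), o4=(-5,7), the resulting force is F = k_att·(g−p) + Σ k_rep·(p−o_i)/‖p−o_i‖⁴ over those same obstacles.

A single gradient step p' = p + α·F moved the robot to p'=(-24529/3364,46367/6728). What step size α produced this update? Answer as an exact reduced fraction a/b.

F_att = 1/2·(g−p) = 1/2·(22,-17) = (11.0000,-8.5000)
o1: d²=153 > ρ²=39 → inactive
o2: d²=200 > ρ²=39 → inactive
o3: d²=373 > ρ²=39 → inactive
o4: d²=29 ≤ ρ²=39; F_rep = 28·(-5,2)/29² = (-0.1665,0.0666)
F = F_att + ΣF_rep = (10.8335,-8.4334)
Δp = p'−p = (2.7084,-2.1084); α = Δx/Fx = (9111/3364) / (9111/841) = 1/4
check: Δy/Fy = (-14185/6728) / (-14185/1682) = 1/4 ✓

α = 1/4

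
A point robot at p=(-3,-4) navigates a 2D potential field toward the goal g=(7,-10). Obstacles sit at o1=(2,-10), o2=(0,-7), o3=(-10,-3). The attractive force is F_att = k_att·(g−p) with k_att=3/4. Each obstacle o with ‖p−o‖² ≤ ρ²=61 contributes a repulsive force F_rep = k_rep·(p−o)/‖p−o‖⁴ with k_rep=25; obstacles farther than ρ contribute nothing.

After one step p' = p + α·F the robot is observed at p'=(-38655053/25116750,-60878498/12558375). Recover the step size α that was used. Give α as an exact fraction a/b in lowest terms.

F_att = 3/4·(g−p) = 3/4·(10,-6) = (7.5000,-4.5000)
o1: d²=61 ≤ ρ²=61; F_rep = 25·(-5,6)/61² = (-0.0336,0.0403)
o2: d²=18 ≤ ρ²=61; F_rep = 25·(-3,3)/18² = (-0.2315,0.2315)
o3: d²=50 ≤ ρ²=61; F_rep = 25·(7,-1)/50² = (0.0700,-0.0100)
F = F_att + ΣF_rep = (7.3049,-4.2382)
Δp = p'−p = (1.4610,-0.8476); α = Δx/Fx = (36695197/25116750) / (36695197/5023350) = 1/5
check: Δy/Fy = (-10644998/12558375) / (-10644998/2511675) = 1/5 ✓

α = 1/5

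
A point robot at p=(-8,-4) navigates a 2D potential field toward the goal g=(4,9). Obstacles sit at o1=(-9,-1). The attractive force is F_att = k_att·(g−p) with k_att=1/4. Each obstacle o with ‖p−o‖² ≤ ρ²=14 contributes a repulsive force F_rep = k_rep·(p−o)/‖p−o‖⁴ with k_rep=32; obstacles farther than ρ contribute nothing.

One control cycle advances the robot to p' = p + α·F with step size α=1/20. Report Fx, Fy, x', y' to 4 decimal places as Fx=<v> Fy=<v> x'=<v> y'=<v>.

Fx=3.3200 Fy=2.2900 x'=-7.8340 y'=-3.8855

F_att = 1/4·(g−p) = 1/4·(12,13) = (3.0000,3.2500)
o1: d²=10 ≤ ρ²=14; F_rep = 32·(1,-3)/10² = (0.3200,-0.9600)
F = F_att + ΣF_rep = (3.3200,2.2900)
p' = p + 1/20·F = (-7.8340,-3.8855)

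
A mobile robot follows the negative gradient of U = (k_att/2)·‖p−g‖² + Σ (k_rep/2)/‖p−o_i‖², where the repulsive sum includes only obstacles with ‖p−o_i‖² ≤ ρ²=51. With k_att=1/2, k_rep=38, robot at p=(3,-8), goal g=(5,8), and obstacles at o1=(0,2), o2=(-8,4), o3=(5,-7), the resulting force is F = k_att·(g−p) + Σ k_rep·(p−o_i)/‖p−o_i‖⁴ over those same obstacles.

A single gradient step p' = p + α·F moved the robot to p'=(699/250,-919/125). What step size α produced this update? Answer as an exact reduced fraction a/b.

F_att = 1/2·(g−p) = 1/2·(2,16) = (1.0000,8.0000)
o1: d²=109 > ρ²=51 → inactive
o2: d²=265 > ρ²=51 → inactive
o3: d²=5 ≤ ρ²=51; F_rep = 38·(-2,-1)/5² = (-3.0400,-1.5200)
F = F_att + ΣF_rep = (-2.0400,6.4800)
Δp = p'−p = (-0.2040,0.6480); α = Δx/Fx = (-51/250) / (-51/25) = 1/10
check: Δy/Fy = (81/125) / (162/25) = 1/10 ✓

α = 1/10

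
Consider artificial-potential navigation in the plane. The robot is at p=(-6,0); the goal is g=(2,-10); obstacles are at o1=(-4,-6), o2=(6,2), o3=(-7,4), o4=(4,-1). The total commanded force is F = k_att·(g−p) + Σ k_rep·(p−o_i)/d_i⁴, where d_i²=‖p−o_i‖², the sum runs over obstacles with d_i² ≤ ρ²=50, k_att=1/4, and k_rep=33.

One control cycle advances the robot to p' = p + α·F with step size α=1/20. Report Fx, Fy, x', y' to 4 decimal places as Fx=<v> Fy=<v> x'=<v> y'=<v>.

Fx=2.0729 Fy=-2.8330 x'=-5.8964 y'=-0.1416

F_att = 1/4·(g−p) = 1/4·(8,-10) = (2.0000,-2.5000)
o1: d²=40 ≤ ρ²=50; F_rep = 33·(-2,6)/40² = (-0.0413,0.1237)
o2: d²=148 > ρ²=50 → inactive
o3: d²=17 ≤ ρ²=50; F_rep = 33·(1,-4)/17² = (0.1142,-0.4567)
o4: d²=101 > ρ²=50 → inactive
F = F_att + ΣF_rep = (2.0729,-2.8330)
p' = p + 1/20·F = (-5.8964,-0.1416)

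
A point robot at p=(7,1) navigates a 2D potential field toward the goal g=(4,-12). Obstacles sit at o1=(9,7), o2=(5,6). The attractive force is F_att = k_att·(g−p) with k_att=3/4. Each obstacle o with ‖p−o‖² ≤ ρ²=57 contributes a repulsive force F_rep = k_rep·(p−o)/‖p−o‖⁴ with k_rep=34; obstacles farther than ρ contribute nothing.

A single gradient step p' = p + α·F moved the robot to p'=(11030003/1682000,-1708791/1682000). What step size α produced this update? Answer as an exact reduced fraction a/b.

F_att = 3/4·(g−p) = 3/4·(-3,-13) = (-2.2500,-9.7500)
o1: d²=40 ≤ ρ²=57; F_rep = 34·(-2,-6)/40² = (-0.0425,-0.1275)
o2: d²=29 ≤ ρ²=57; F_rep = 34·(2,-5)/29² = (0.0809,-0.2021)
F = F_att + ΣF_rep = (-2.2116,-10.0796)
Δp = p'−p = (-0.4423,-2.0159); α = Δx/Fx = (-743997/1682000) / (-743997/336400) = 1/5
check: Δy/Fy = (-3390791/1682000) / (-3390791/336400) = 1/5 ✓

α = 1/5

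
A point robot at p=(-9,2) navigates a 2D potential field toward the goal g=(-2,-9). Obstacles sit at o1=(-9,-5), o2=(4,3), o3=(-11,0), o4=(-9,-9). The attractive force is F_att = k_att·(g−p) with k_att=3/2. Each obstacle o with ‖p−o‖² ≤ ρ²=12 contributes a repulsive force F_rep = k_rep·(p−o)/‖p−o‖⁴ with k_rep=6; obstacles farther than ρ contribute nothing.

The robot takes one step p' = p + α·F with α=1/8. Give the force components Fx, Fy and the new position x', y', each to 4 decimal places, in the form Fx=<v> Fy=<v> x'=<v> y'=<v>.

F_att = 3/2·(g−p) = 3/2·(7,-11) = (10.5000,-16.5000)
o1: d²=49 > ρ²=12 → inactive
o2: d²=170 > ρ²=12 → inactive
o3: d²=8 ≤ ρ²=12; F_rep = 6·(2,2)/8² = (0.1875,0.1875)
o4: d²=121 > ρ²=12 → inactive
F = F_att + ΣF_rep = (10.6875,-16.3125)
p' = p + 1/8·F = (-7.6641,-0.0391)

Fx=10.6875 Fy=-16.3125 x'=-7.6641 y'=-0.0391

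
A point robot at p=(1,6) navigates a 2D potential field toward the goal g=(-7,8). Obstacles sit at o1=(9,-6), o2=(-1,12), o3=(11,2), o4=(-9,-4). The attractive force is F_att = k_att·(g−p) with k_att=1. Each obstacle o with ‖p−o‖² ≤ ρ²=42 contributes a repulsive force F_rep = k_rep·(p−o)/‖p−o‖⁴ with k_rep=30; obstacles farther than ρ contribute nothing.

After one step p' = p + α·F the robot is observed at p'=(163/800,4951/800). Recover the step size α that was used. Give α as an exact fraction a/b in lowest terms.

F_att = 1·(g−p) = 1·(-8,2) = (-8.0000,2.0000)
o1: d²=208 > ρ²=42 → inactive
o2: d²=40 ≤ ρ²=42; F_rep = 30·(2,-6)/40² = (0.0375,-0.1125)
o3: d²=116 > ρ²=42 → inactive
o4: d²=200 > ρ²=42 → inactive
F = F_att + ΣF_rep = (-7.9625,1.8875)
Δp = p'−p = (-0.7963,0.1888); α = Δx/Fx = (-637/800) / (-637/80) = 1/10
check: Δy/Fy = (151/800) / (151/80) = 1/10 ✓

α = 1/10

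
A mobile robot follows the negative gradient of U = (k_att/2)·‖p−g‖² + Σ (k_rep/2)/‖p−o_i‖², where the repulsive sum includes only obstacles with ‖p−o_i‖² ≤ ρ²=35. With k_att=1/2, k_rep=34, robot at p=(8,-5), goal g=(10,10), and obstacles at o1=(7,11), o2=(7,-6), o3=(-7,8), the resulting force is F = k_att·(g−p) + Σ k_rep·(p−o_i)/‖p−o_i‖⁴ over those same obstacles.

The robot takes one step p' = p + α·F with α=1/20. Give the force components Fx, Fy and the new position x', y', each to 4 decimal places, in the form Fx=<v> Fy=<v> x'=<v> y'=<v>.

Fx=9.5000 Fy=16.0000 x'=8.4750 y'=-4.2000

F_att = 1/2·(g−p) = 1/2·(2,15) = (1.0000,7.5000)
o1: d²=257 > ρ²=35 → inactive
o2: d²=2 ≤ ρ²=35; F_rep = 34·(1,1)/2² = (8.5000,8.5000)
o3: d²=394 > ρ²=35 → inactive
F = F_att + ΣF_rep = (9.5000,16.0000)
p' = p + 1/20·F = (8.4750,-4.2000)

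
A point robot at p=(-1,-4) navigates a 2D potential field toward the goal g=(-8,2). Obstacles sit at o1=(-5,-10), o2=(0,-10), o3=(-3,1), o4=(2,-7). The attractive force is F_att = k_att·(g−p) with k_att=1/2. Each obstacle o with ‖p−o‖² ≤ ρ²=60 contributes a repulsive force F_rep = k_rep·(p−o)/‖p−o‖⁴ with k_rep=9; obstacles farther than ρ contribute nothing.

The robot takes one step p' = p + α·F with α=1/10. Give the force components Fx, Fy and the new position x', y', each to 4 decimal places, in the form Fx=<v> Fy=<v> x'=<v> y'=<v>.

F_att = 1/2·(g−p) = 1/2·(-7,6) = (-3.5000,3.0000)
o1: d²=52 ≤ ρ²=60; F_rep = 9·(4,6)/52² = (0.0133,0.0200)
o2: d²=37 ≤ ρ²=60; F_rep = 9·(-1,6)/37² = (-0.0066,0.0394)
o3: d²=29 ≤ ρ²=60; F_rep = 9·(2,-5)/29² = (0.0214,-0.0535)
o4: d²=18 ≤ ρ²=60; F_rep = 9·(-3,3)/18² = (-0.0833,0.0833)
F = F_att + ΣF_rep = (-3.5552,3.0892)
p' = p + 1/10·F = (-1.3555,-3.6911)

Fx=-3.5552 Fy=3.0892 x'=-1.3555 y'=-3.6911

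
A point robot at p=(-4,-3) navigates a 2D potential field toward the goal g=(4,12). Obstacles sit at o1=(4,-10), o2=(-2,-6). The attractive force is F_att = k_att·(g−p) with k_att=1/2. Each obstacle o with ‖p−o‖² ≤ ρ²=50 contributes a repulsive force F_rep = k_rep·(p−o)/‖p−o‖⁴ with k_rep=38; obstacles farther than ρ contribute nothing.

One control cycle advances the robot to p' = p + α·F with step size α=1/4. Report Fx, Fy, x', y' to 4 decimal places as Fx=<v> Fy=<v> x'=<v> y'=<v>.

Fx=3.5503 Fy=8.1746 x'=-3.1124 y'=-0.9564

F_att = 1/2·(g−p) = 1/2·(8,15) = (4.0000,7.5000)
o1: d²=113 > ρ²=50 → inactive
o2: d²=13 ≤ ρ²=50; F_rep = 38·(-2,3)/13² = (-0.4497,0.6746)
F = F_att + ΣF_rep = (3.5503,8.1746)
p' = p + 1/4·F = (-3.1124,-0.9564)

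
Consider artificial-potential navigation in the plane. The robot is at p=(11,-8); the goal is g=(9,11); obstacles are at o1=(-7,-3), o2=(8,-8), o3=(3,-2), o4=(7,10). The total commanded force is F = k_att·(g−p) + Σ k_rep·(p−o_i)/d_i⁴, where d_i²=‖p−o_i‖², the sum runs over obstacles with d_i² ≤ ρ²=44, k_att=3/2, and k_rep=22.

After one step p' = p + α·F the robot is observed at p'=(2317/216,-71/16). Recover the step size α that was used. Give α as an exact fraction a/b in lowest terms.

α = 1/8

F_att = 3/2·(g−p) = 3/2·(-2,19) = (-3.0000,28.5000)
o1: d²=349 > ρ²=44 → inactive
o2: d²=9 ≤ ρ²=44; F_rep = 22·(3,0)/9² = (0.8148,0.0000)
o3: d²=100 > ρ²=44 → inactive
o4: d²=340 > ρ²=44 → inactive
F = F_att + ΣF_rep = (-2.1852,28.5000)
Δp = p'−p = (-0.2731,3.5625); α = Δx/Fx = (-59/216) / (-59/27) = 1/8
check: Δy/Fy = (57/16) / (57/2) = 1/8 ✓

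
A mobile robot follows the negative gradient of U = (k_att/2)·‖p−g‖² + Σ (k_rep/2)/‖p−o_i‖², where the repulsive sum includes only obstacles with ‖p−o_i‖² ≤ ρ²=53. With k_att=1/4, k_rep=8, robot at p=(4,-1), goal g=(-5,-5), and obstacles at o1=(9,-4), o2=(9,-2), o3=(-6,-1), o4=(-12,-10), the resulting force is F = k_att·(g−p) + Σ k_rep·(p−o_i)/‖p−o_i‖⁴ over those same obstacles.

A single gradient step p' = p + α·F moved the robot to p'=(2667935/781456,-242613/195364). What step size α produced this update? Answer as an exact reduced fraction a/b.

α = 1/4

F_att = 1/4·(g−p) = 1/4·(-9,-4) = (-2.2500,-1.0000)
o1: d²=34 ≤ ρ²=53; F_rep = 8·(-5,3)/34² = (-0.0346,0.0208)
o2: d²=26 ≤ ρ²=53; F_rep = 8·(-5,1)/26² = (-0.0592,0.0118)
o3: d²=100 > ρ²=53 → inactive
o4: d²=337 > ρ²=53 → inactive
F = F_att + ΣF_rep = (-2.3438,-0.9674)
Δp = p'−p = (-0.5859,-0.2419); α = Δx/Fx = (-457889/781456) / (-457889/195364) = 1/4
check: Δy/Fy = (-47249/195364) / (-47249/48841) = 1/4 ✓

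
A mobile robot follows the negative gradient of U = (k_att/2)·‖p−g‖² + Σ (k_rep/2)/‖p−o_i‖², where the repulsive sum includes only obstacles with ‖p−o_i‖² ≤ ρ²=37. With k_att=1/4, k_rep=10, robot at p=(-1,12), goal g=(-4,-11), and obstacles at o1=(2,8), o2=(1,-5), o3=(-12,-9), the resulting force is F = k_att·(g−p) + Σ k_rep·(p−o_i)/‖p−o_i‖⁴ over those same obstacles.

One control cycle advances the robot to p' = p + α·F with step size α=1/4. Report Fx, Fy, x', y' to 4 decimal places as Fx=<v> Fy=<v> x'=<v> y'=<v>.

Fx=-0.7980 Fy=-5.6860 x'=-1.1995 y'=10.5785

F_att = 1/4·(g−p) = 1/4·(-3,-23) = (-0.7500,-5.7500)
o1: d²=25 ≤ ρ²=37; F_rep = 10·(-3,4)/25² = (-0.0480,0.0640)
o2: d²=293 > ρ²=37 → inactive
o3: d²=562 > ρ²=37 → inactive
F = F_att + ΣF_rep = (-0.7980,-5.6860)
p' = p + 1/4·F = (-1.1995,10.5785)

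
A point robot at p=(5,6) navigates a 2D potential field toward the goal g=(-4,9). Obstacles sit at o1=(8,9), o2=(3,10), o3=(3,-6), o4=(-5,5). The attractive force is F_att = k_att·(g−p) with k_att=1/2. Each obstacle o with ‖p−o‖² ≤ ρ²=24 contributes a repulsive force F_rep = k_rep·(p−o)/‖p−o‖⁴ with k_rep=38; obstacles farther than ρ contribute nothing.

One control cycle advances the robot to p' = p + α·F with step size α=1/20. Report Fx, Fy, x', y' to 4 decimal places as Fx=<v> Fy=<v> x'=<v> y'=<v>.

Fx=-4.6619 Fy=0.7681 x'=4.7669 y'=6.0384

F_att = 1/2·(g−p) = 1/2·(-9,3) = (-4.5000,1.5000)
o1: d²=18 ≤ ρ²=24; F_rep = 38·(-3,-3)/18² = (-0.3519,-0.3519)
o2: d²=20 ≤ ρ²=24; F_rep = 38·(2,-4)/20² = (0.1900,-0.3800)
o3: d²=148 > ρ²=24 → inactive
o4: d²=101 > ρ²=24 → inactive
F = F_att + ΣF_rep = (-4.6619,0.7681)
p' = p + 1/20·F = (4.7669,6.0384)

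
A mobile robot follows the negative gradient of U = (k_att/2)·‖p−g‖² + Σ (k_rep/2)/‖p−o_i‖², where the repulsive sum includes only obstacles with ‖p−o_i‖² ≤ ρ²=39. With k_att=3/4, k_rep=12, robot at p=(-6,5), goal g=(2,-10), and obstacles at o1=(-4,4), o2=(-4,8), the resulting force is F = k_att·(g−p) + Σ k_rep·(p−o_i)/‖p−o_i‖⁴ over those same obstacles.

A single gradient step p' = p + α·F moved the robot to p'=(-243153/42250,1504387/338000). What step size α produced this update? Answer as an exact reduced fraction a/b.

F_att = 3/4·(g−p) = 3/4·(8,-15) = (6.0000,-11.2500)
o1: d²=5 ≤ ρ²=39; F_rep = 12·(-2,1)/5² = (-0.9600,0.4800)
o2: d²=13 ≤ ρ²=39; F_rep = 12·(-2,-3)/13² = (-0.1420,-0.2130)
F = F_att + ΣF_rep = (4.8980,-10.9830)
Δp = p'−p = (0.2449,-0.5492); α = Δx/Fx = (10347/42250) / (20694/4225) = 1/20
check: Δy/Fy = (-185613/338000) / (-185613/16900) = 1/20 ✓

α = 1/20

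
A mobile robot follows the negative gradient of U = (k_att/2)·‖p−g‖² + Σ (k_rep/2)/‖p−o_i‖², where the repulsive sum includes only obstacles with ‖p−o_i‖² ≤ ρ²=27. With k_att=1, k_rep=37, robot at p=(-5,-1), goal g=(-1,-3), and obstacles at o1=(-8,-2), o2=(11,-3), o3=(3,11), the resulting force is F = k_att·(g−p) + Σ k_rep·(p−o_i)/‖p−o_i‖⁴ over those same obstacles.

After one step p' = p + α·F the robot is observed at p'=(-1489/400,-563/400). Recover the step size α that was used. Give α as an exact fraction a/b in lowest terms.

F_att = 1·(g−p) = 1·(4,-2) = (4.0000,-2.0000)
o1: d²=10 ≤ ρ²=27; F_rep = 37·(3,1)/10² = (1.1100,0.3700)
o2: d²=260 > ρ²=27 → inactive
o3: d²=208 > ρ²=27 → inactive
F = F_att + ΣF_rep = (5.1100,-1.6300)
Δp = p'−p = (1.2775,-0.4075); α = Δx/Fx = (511/400) / (511/100) = 1/4
check: Δy/Fy = (-163/400) / (-163/100) = 1/4 ✓

α = 1/4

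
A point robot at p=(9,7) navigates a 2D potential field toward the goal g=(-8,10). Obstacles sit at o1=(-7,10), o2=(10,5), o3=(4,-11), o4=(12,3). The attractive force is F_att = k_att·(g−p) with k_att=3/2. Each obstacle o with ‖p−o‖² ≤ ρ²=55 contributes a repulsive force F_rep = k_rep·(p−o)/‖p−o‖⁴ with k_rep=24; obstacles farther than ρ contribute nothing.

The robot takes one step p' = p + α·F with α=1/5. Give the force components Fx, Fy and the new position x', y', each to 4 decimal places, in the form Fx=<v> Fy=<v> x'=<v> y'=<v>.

F_att = 3/2·(g−p) = 3/2·(-17,3) = (-25.5000,4.5000)
o1: d²=265 > ρ²=55 → inactive
o2: d²=5 ≤ ρ²=55; F_rep = 24·(-1,2)/5² = (-0.9600,1.9200)
o3: d²=349 > ρ²=55 → inactive
o4: d²=25 ≤ ρ²=55; F_rep = 24·(-3,4)/25² = (-0.1152,0.1536)
F = F_att + ΣF_rep = (-26.5752,6.5736)
p' = p + 1/5·F = (3.6850,8.3147)

Fx=-26.5752 Fy=6.5736 x'=3.6850 y'=8.3147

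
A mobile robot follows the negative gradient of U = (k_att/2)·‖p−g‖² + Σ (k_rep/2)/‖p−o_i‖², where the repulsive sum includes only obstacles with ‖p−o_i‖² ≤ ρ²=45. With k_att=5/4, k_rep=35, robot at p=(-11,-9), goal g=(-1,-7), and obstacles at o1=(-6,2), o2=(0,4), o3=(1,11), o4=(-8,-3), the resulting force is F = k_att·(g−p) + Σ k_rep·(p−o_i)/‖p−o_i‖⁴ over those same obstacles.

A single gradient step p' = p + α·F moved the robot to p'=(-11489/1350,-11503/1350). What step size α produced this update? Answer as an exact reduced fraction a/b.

α = 1/5

F_att = 5/4·(g−p) = 5/4·(10,2) = (12.5000,2.5000)
o1: d²=146 > ρ²=45 → inactive
o2: d²=290 > ρ²=45 → inactive
o3: d²=544 > ρ²=45 → inactive
o4: d²=45 ≤ ρ²=45; F_rep = 35·(-3,-6)/45² = (-0.0519,-0.1037)
F = F_att + ΣF_rep = (12.4481,2.3963)
Δp = p'−p = (2.4896,0.4793); α = Δx/Fx = (3361/1350) / (3361/270) = 1/5
check: Δy/Fy = (647/1350) / (647/270) = 1/5 ✓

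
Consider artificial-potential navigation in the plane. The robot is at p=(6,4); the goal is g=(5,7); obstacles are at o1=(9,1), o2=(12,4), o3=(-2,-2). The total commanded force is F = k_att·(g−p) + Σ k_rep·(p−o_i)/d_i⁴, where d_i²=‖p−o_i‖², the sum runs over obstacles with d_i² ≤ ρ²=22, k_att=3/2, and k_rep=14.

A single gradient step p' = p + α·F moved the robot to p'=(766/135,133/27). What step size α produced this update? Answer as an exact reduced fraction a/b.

α = 1/5

F_att = 3/2·(g−p) = 3/2·(-1,3) = (-1.5000,4.5000)
o1: d²=18 ≤ ρ²=22; F_rep = 14·(-3,3)/18² = (-0.1296,0.1296)
o2: d²=36 > ρ²=22 → inactive
o3: d²=100 > ρ²=22 → inactive
F = F_att + ΣF_rep = (-1.6296,4.6296)
Δp = p'−p = (-0.3259,0.9259); α = Δx/Fx = (-44/135) / (-44/27) = 1/5
check: Δy/Fy = (25/27) / (125/27) = 1/5 ✓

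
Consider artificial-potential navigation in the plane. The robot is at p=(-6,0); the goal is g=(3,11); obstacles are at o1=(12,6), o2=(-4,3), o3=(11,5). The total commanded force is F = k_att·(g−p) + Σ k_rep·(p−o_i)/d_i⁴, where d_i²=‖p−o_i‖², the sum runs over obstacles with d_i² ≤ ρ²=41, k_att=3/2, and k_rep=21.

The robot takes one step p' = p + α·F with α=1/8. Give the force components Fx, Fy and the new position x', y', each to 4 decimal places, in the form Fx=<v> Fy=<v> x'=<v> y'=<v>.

F_att = 3/2·(g−p) = 3/2·(9,11) = (13.5000,16.5000)
o1: d²=360 > ρ²=41 → inactive
o2: d²=13 ≤ ρ²=41; F_rep = 21·(-2,-3)/13² = (-0.2485,-0.3728)
o3: d²=314 > ρ²=41 → inactive
F = F_att + ΣF_rep = (13.2515,16.1272)
p' = p + 1/8·F = (-4.3436,2.0159)

Fx=13.2515 Fy=16.1272 x'=-4.3436 y'=2.0159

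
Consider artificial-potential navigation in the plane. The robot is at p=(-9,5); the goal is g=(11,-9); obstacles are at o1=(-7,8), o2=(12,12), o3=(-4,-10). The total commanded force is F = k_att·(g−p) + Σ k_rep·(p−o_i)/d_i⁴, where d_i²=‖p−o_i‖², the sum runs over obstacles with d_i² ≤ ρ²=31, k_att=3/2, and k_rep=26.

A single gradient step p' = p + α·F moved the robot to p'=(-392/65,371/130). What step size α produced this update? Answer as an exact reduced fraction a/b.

F_att = 3/2·(g−p) = 3/2·(20,-14) = (30.0000,-21.0000)
o1: d²=13 ≤ ρ²=31; F_rep = 26·(-2,-3)/13² = (-0.3077,-0.4615)
o2: d²=490 > ρ²=31 → inactive
o3: d²=250 > ρ²=31 → inactive
F = F_att + ΣF_rep = (29.6923,-21.4615)
Δp = p'−p = (2.9692,-2.1462); α = Δx/Fx = (193/65) / (386/13) = 1/10
check: Δy/Fy = (-279/130) / (-279/13) = 1/10 ✓

α = 1/10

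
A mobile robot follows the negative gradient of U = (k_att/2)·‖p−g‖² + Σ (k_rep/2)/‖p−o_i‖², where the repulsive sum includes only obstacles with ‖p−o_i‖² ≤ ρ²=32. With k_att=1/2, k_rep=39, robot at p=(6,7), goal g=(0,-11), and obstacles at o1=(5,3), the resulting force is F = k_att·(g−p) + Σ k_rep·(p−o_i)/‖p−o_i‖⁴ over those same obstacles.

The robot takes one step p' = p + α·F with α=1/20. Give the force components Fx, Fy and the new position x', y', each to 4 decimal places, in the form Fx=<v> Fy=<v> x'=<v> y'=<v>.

Fx=-2.8651 Fy=-8.4602 x'=5.8567 y'=6.5770

F_att = 1/2·(g−p) = 1/2·(-6,-18) = (-3.0000,-9.0000)
o1: d²=17 ≤ ρ²=32; F_rep = 39·(1,4)/17² = (0.1349,0.5398)
F = F_att + ΣF_rep = (-2.8651,-8.4602)
p' = p + 1/20·F = (5.8567,6.5770)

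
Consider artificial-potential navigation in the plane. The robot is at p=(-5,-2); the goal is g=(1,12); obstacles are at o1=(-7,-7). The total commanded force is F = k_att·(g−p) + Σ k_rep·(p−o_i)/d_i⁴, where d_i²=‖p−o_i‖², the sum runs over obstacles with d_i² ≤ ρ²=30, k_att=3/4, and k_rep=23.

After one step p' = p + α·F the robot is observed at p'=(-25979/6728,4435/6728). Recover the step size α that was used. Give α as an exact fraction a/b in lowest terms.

α = 1/4

F_att = 3/4·(g−p) = 3/4·(6,14) = (4.5000,10.5000)
o1: d²=29 ≤ ρ²=30; F_rep = 23·(2,5)/29² = (0.0547,0.1367)
F = F_att + ΣF_rep = (4.5547,10.6367)
Δp = p'−p = (1.1387,2.6592); α = Δx/Fx = (7661/6728) / (7661/1682) = 1/4
check: Δy/Fy = (17891/6728) / (17891/1682) = 1/4 ✓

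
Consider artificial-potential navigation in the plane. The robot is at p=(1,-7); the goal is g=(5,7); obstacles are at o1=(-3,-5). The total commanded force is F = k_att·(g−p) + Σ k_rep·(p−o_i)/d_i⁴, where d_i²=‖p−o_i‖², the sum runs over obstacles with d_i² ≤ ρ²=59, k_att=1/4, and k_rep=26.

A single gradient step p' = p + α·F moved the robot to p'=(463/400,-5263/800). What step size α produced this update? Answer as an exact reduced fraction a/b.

α = 1/8

F_att = 1/4·(g−p) = 1/4·(4,14) = (1.0000,3.5000)
o1: d²=20 ≤ ρ²=59; F_rep = 26·(4,-2)/20² = (0.2600,-0.1300)
F = F_att + ΣF_rep = (1.2600,3.3700)
Δp = p'−p = (0.1575,0.4213); α = Δx/Fx = (63/400) / (63/50) = 1/8
check: Δy/Fy = (337/800) / (337/100) = 1/8 ✓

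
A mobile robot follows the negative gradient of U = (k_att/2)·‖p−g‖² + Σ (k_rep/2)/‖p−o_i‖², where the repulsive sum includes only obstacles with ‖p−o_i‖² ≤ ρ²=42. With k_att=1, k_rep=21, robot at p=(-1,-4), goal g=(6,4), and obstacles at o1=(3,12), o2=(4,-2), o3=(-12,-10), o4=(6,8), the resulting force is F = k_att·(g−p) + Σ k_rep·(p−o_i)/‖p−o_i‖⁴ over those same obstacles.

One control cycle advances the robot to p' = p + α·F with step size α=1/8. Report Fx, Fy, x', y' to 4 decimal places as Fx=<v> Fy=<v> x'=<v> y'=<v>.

Fx=6.8751 Fy=7.9501 x'=-0.1406 y'=-3.0062

F_att = 1·(g−p) = 1·(7,8) = (7.0000,8.0000)
o1: d²=272 > ρ²=42 → inactive
o2: d²=29 ≤ ρ²=42; F_rep = 21·(-5,-2)/29² = (-0.1249,-0.0499)
o3: d²=157 > ρ²=42 → inactive
o4: d²=193 > ρ²=42 → inactive
F = F_att + ΣF_rep = (6.8751,7.9501)
p' = p + 1/8·F = (-0.1406,-3.0062)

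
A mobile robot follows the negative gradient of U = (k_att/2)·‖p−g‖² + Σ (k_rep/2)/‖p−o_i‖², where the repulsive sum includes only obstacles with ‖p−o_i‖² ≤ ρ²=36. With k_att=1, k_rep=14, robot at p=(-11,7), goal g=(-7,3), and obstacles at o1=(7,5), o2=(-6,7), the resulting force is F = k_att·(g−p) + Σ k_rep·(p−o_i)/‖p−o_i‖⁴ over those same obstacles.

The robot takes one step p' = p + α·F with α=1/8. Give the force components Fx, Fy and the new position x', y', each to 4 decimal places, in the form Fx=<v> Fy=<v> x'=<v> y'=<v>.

Fx=3.8880 Fy=-4.0000 x'=-10.5140 y'=6.5000

F_att = 1·(g−p) = 1·(4,-4) = (4.0000,-4.0000)
o1: d²=328 > ρ²=36 → inactive
o2: d²=25 ≤ ρ²=36; F_rep = 14·(-5,0)/25² = (-0.1120,0.0000)
F = F_att + ΣF_rep = (3.8880,-4.0000)
p' = p + 1/8·F = (-10.5140,6.5000)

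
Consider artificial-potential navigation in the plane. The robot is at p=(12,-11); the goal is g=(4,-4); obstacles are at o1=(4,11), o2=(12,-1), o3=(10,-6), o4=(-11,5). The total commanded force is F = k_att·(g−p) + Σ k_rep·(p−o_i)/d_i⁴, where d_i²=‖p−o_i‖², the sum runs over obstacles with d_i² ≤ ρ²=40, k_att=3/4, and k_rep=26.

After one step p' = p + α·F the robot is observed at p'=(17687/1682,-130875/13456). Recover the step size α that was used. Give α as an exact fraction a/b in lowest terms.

F_att = 3/4·(g−p) = 3/4·(-8,7) = (-6.0000,5.2500)
o1: d²=548 > ρ²=40 → inactive
o2: d²=100 > ρ²=40 → inactive
o3: d²=29 ≤ ρ²=40; F_rep = 26·(2,-5)/29² = (0.0618,-0.1546)
o4: d²=785 > ρ²=40 → inactive
F = F_att + ΣF_rep = (-5.9382,5.0954)
Δp = p'−p = (-1.4845,1.2739); α = Δx/Fx = (-2497/1682) / (-4994/841) = 1/4
check: Δy/Fy = (17141/13456) / (17141/3364) = 1/4 ✓

α = 1/4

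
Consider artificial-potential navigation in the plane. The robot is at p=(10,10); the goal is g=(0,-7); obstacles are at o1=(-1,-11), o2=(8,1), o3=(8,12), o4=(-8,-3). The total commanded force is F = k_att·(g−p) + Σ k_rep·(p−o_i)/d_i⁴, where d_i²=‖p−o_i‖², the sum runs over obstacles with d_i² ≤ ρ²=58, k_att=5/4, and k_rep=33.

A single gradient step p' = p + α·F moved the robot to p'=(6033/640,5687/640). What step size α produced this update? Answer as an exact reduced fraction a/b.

α = 1/20

F_att = 5/4·(g−p) = 5/4·(-10,-17) = (-12.5000,-21.2500)
o1: d²=562 > ρ²=58 → inactive
o2: d²=85 > ρ²=58 → inactive
o3: d²=8 ≤ ρ²=58; F_rep = 33·(2,-2)/8² = (1.0312,-1.0312)
o4: d²=493 > ρ²=58 → inactive
F = F_att + ΣF_rep = (-11.4688,-22.2812)
Δp = p'−p = (-0.5734,-1.1141); α = Δx/Fx = (-367/640) / (-367/32) = 1/20
check: Δy/Fy = (-713/640) / (-713/32) = 1/20 ✓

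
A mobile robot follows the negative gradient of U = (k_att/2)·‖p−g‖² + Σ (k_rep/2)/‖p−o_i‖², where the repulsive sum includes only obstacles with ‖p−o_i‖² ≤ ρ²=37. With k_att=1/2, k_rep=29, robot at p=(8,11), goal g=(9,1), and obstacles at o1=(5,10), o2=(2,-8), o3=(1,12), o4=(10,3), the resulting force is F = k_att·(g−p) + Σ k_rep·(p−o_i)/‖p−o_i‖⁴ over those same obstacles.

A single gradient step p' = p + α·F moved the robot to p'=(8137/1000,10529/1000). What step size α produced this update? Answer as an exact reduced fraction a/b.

α = 1/10

F_att = 1/2·(g−p) = 1/2·(1,-10) = (0.5000,-5.0000)
o1: d²=10 ≤ ρ²=37; F_rep = 29·(3,1)/10² = (0.8700,0.2900)
o2: d²=397 > ρ²=37 → inactive
o3: d²=50 > ρ²=37 → inactive
o4: d²=68 > ρ²=37 → inactive
F = F_att + ΣF_rep = (1.3700,-4.7100)
Δp = p'−p = (0.1370,-0.4710); α = Δx/Fx = (137/1000) / (137/100) = 1/10
check: Δy/Fy = (-471/1000) / (-471/100) = 1/10 ✓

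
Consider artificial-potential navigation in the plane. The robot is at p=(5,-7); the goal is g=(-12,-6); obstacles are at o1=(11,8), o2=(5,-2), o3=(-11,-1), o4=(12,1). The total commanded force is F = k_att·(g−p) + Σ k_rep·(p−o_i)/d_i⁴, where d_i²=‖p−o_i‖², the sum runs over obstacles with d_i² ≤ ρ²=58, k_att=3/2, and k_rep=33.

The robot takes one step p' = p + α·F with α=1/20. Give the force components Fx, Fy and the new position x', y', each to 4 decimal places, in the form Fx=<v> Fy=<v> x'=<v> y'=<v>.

F_att = 3/2·(g−p) = 3/2·(-17,1) = (-25.5000,1.5000)
o1: d²=261 > ρ²=58 → inactive
o2: d²=25 ≤ ρ²=58; F_rep = 33·(0,-5)/25² = (0.0000,-0.2640)
o3: d²=292 > ρ²=58 → inactive
o4: d²=113 > ρ²=58 → inactive
F = F_att + ΣF_rep = (-25.5000,1.2360)
p' = p + 1/20·F = (3.7250,-6.9382)

Fx=-25.5000 Fy=1.2360 x'=3.7250 y'=-6.9382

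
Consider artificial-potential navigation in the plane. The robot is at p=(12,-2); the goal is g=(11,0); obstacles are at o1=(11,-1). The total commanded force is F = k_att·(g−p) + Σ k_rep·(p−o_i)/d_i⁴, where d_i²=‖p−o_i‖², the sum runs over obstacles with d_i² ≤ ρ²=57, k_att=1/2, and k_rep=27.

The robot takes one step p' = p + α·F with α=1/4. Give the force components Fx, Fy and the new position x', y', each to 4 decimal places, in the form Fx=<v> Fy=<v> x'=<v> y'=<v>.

Fx=6.2500 Fy=-5.7500 x'=13.5625 y'=-3.4375

F_att = 1/2·(g−p) = 1/2·(-1,2) = (-0.5000,1.0000)
o1: d²=2 ≤ ρ²=57; F_rep = 27·(1,-1)/2² = (6.7500,-6.7500)
F = F_att + ΣF_rep = (6.2500,-5.7500)
p' = p + 1/4·F = (13.5625,-3.4375)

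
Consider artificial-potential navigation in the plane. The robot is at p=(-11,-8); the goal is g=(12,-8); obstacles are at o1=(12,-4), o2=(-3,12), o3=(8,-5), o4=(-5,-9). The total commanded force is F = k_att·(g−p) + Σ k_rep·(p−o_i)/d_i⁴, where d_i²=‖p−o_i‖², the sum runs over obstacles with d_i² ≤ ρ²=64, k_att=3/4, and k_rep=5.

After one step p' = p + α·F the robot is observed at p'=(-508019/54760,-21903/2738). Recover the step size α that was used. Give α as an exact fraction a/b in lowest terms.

F_att = 3/4·(g−p) = 3/4·(23,0) = (17.2500,0.0000)
o1: d²=545 > ρ²=64 → inactive
o2: d²=464 > ρ²=64 → inactive
o3: d²=370 > ρ²=64 → inactive
o4: d²=37 ≤ ρ²=64; F_rep = 5·(-6,1)/37² = (-0.0219,0.0037)
F = F_att + ΣF_rep = (17.2281,0.0037)
Δp = p'−p = (1.7228,0.0004); α = Δx/Fx = (94341/54760) / (94341/5476) = 1/10
check: Δy/Fy = (1/2738) / (5/1369) = 1/10 ✓

α = 1/10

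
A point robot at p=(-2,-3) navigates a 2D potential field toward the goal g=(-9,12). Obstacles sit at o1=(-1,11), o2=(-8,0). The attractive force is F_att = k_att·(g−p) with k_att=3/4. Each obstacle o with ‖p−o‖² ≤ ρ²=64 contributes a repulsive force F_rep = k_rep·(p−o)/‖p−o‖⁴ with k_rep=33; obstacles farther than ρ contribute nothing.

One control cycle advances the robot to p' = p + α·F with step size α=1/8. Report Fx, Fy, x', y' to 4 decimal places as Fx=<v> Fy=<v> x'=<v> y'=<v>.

Fx=-5.1522 Fy=11.2011 x'=-2.6440 y'=-1.5999

F_att = 3/4·(g−p) = 3/4·(-7,15) = (-5.2500,11.2500)
o1: d²=197 > ρ²=64 → inactive
o2: d²=45 ≤ ρ²=64; F_rep = 33·(6,-3)/45² = (0.0978,-0.0489)
F = F_att + ΣF_rep = (-5.1522,11.2011)
p' = p + 1/8·F = (-2.6440,-1.5999)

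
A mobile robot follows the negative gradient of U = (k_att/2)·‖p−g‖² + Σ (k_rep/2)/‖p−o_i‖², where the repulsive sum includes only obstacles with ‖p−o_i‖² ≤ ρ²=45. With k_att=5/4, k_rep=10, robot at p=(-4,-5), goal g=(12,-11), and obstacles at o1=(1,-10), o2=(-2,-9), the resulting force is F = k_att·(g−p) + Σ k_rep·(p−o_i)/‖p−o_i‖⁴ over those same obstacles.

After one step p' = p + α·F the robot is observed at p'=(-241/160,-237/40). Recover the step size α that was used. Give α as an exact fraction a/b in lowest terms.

α = 1/8

F_att = 5/4·(g−p) = 5/4·(16,-6) = (20.0000,-7.5000)
o1: d²=50 > ρ²=45 → inactive
o2: d²=20 ≤ ρ²=45; F_rep = 10·(-2,4)/20² = (-0.0500,0.1000)
F = F_att + ΣF_rep = (19.9500,-7.4000)
Δp = p'−p = (2.4937,-0.9250); α = Δx/Fx = (399/160) / (399/20) = 1/8
check: Δy/Fy = (-37/40) / (-37/5) = 1/8 ✓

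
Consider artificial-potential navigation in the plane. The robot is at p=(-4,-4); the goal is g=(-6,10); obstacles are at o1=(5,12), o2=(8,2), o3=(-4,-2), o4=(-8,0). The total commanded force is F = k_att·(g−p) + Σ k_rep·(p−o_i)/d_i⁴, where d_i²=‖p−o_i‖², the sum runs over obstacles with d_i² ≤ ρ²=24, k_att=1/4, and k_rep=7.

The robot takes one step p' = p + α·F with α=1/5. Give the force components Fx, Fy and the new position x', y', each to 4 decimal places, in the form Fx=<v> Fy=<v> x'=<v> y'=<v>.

F_att = 1/4·(g−p) = 1/4·(-2,14) = (-0.5000,3.5000)
o1: d²=337 > ρ²=24 → inactive
o2: d²=180 > ρ²=24 → inactive
o3: d²=4 ≤ ρ²=24; F_rep = 7·(0,-2)/4² = (0.0000,-0.8750)
o4: d²=32 > ρ²=24 → inactive
F = F_att + ΣF_rep = (-0.5000,2.6250)
p' = p + 1/5·F = (-4.1000,-3.4750)

Fx=-0.5000 Fy=2.6250 x'=-4.1000 y'=-3.4750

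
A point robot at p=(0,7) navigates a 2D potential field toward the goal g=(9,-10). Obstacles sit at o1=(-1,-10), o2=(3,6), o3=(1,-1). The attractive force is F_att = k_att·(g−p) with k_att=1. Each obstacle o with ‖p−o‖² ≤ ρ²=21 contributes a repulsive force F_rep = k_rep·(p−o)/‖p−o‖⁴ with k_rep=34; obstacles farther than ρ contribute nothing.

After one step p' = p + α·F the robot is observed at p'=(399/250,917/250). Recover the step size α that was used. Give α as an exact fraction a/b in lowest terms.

α = 1/5

F_att = 1·(g−p) = 1·(9,-17) = (9.0000,-17.0000)
o1: d²=290 > ρ²=21 → inactive
o2: d²=10 ≤ ρ²=21; F_rep = 34·(-3,1)/10² = (-1.0200,0.3400)
o3: d²=65 > ρ²=21 → inactive
F = F_att + ΣF_rep = (7.9800,-16.6600)
Δp = p'−p = (1.5960,-3.3320); α = Δx/Fx = (399/250) / (399/50) = 1/5
check: Δy/Fy = (-833/250) / (-833/50) = 1/5 ✓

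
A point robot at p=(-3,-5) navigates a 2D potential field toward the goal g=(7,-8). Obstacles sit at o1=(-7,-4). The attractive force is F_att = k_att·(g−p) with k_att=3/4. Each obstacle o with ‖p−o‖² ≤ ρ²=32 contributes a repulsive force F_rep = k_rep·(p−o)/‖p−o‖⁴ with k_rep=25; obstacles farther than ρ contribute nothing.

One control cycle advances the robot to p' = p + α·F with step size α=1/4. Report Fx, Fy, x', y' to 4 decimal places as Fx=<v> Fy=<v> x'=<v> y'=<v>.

F_att = 3/4·(g−p) = 3/4·(10,-3) = (7.5000,-2.2500)
o1: d²=17 ≤ ρ²=32; F_rep = 25·(4,-1)/17² = (0.3460,-0.0865)
F = F_att + ΣF_rep = (7.8460,-2.3365)
p' = p + 1/4·F = (-1.0385,-5.5841)

Fx=7.8460 Fy=-2.3365 x'=-1.0385 y'=-5.5841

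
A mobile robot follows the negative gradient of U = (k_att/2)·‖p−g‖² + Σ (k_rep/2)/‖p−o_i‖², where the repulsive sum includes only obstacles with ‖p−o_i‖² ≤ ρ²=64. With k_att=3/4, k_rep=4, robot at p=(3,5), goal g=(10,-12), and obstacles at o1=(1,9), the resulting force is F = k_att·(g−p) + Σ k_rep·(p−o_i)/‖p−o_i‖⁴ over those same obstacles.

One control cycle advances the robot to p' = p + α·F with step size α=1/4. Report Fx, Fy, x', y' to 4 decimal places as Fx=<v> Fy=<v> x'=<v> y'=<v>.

F_att = 3/4·(g−p) = 3/4·(7,-17) = (5.2500,-12.7500)
o1: d²=20 ≤ ρ²=64; F_rep = 4·(2,-4)/20² = (0.0200,-0.0400)
F = F_att + ΣF_rep = (5.2700,-12.7900)
p' = p + 1/4·F = (4.3175,1.8025)

Fx=5.2700 Fy=-12.7900 x'=4.3175 y'=1.8025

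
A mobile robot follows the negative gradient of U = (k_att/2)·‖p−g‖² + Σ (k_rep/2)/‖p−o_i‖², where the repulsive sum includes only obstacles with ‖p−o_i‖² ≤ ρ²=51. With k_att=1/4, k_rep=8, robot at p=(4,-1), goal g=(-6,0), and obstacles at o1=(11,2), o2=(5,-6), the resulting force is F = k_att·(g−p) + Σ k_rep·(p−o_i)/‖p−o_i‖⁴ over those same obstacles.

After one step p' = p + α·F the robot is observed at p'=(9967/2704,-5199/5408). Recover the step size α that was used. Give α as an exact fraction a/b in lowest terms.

α = 1/8

F_att = 1/4·(g−p) = 1/4·(-10,1) = (-2.5000,0.2500)
o1: d²=58 > ρ²=51 → inactive
o2: d²=26 ≤ ρ²=51; F_rep = 8·(-1,5)/26² = (-0.0118,0.0592)
F = F_att + ΣF_rep = (-2.5118,0.3092)
Δp = p'−p = (-0.3140,0.0386); α = Δx/Fx = (-849/2704) / (-849/338) = 1/8
check: Δy/Fy = (209/5408) / (209/676) = 1/8 ✓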